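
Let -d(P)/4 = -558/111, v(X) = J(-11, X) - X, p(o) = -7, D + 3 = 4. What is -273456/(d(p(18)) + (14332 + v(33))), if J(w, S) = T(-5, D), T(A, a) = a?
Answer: -2529468/132461 ≈ -19.096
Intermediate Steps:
D = 1 (D = -3 + 4 = 1)
J(w, S) = 1
v(X) = 1 - X
d(P) = 744/37 (d(P) = -(-2232)/111 = -4*(-186/37) = 744/37)
-273456/(d(p(18)) + (14332 + v(33))) = -273456/(744/37 + (14332 + (1 - 1*33))) = -273456/(744/37 + (14332 + (1 - 33))) = -273456/(744/37 + (14332 - 32)) = -273456/(744/37 + 14300) = -273456/529844/37 = -273456*37/529844 = -2529468/132461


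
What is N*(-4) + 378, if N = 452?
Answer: -1430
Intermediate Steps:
N*(-4) + 378 = 452*(-4) + 378 = -1808 + 378 = -1430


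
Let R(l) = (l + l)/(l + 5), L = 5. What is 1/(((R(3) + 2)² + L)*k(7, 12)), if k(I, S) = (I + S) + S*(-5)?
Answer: -16/8241 ≈ -0.0019415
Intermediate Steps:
k(I, S) = I - 4*S (k(I, S) = (I + S) - 5*S = I - 4*S)
R(l) = 2*l/(5 + l) (R(l) = (2*l)/(5 + l) = 2*l/(5 + l))
1/(((R(3) + 2)² + L)*k(7, 12)) = 1/(((2*3/(5 + 3) + 2)² + 5)*(7 - 4*12)) = 1/(((2*3/8 + 2)² + 5)*(7 - 48)) = 1/(((2*3*(⅛) + 2)² + 5)*(-41)) = 1/(((¾ + 2)² + 5)*(-41)) = 1/(((11/4)² + 5)*(-41)) = 1/((121/16 + 5)*(-41)) = 1/((201/16)*(-41)) = 1/(-8241/16) = -16/8241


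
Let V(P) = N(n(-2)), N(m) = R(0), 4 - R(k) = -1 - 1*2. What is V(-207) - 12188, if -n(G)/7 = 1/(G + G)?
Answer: -12181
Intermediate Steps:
R(k) = 7 (R(k) = 4 - (-1 - 1*2) = 4 - (-1 - 2) = 4 - 1*(-3) = 4 + 3 = 7)
n(G) = -7/(2*G) (n(G) = -7/(G + G) = -7*1/(2*G) = -7/(2*G))
N(m) = 7
V(P) = 7
V(-207) - 12188 = 7 - 12188 = -12181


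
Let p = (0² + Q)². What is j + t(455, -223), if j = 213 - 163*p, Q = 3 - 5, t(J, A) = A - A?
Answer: -439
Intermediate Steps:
t(J, A) = 0
Q = -2
p = 4 (p = (0² - 2)² = (0 - 2)² = (-2)² = 4)
j = -439 (j = 213 - 163*4 = 213 - 652 = -439)
j + t(455, -223) = -439 + 0 = -439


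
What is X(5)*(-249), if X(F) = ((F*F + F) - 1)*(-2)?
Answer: 14442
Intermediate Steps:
X(F) = 2 - 2*F - 2*F² (X(F) = ((F² + F) - 1)*(-2) = ((F + F²) - 1)*(-2) = (-1 + F + F²)*(-2) = 2 - 2*F - 2*F²)
X(5)*(-249) = (2 - 2*5 - 2*5²)*(-249) = (2 - 10 - 2*25)*(-249) = (2 - 10 - 50)*(-249) = -58*(-249) = 14442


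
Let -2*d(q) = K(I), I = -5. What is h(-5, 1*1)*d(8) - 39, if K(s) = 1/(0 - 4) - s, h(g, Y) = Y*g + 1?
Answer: -59/2 ≈ -29.500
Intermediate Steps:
h(g, Y) = 1 + Y*g
K(s) = -¼ - s (K(s) = 1/(-4) - s = -¼ - s)
d(q) = -19/8 (d(q) = -(-¼ - 1*(-5))/2 = -(-¼ + 5)/2 = -½*19/4 = -19/8)
h(-5, 1*1)*d(8) - 39 = (1 + (1*1)*(-5))*(-19/8) - 39 = (1 + 1*(-5))*(-19/8) - 39 = (1 - 5)*(-19/8) - 39 = -4*(-19/8) - 39 = 19/2 - 39 = -59/2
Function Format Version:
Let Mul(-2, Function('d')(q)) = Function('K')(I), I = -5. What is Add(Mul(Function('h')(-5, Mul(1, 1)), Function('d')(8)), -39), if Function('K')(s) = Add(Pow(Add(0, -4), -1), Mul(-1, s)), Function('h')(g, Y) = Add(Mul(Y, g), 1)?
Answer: Rational(-59, 2) ≈ -29.500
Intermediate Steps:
Function('h')(g, Y) = Add(1, Mul(Y, g))
Function('K')(s) = Add(Rational(-1, 4), Mul(-1, s)) (Function('K')(s) = Add(Pow(-4, -1), Mul(-1, s)) = Add(Rational(-1, 4), Mul(-1, s)))
Function('d')(q) = Rational(-19, 8) (Function('d')(q) = Mul(Rational(-1, 2), Add(Rational(-1, 4), Mul(-1, -5))) = Mul(Rational(-1, 2), Add(Rational(-1, 4), 5)) = Mul(Rational(-1, 2), Rational(19, 4)) = Rational(-19, 8))
Add(Mul(Function('h')(-5, Mul(1, 1)), Function('d')(8)), -39) = Add(Mul(Add(1, Mul(Mul(1, 1), -5)), Rational(-19, 8)), -39) = Add(Mul(Add(1, Mul(1, -5)), Rational(-19, 8)), -39) = Add(Mul(Add(1, -5), Rational(-19, 8)), -39) = Add(Mul(-4, Rational(-19, 8)), -39) = Add(Rational(19, 2), -39) = Rational(-59, 2)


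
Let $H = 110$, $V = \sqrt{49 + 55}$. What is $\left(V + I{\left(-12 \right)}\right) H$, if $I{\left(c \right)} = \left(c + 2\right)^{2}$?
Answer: $11000 + 220 \sqrt{26} \approx 12122.0$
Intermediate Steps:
$I{\left(c \right)} = \left(2 + c\right)^{2}$
$V = 2 \sqrt{26}$ ($V = \sqrt{104} = 2 \sqrt{26} \approx 10.198$)
$\left(V + I{\left(-12 \right)}\right) H = \left(2 \sqrt{26} + \left(2 - 12\right)^{2}\right) 110 = \left(2 \sqrt{26} + \left(-10\right)^{2}\right) 110 = \left(2 \sqrt{26} + 100\right) 110 = \left(100 + 2 \sqrt{26}\right) 110 = 11000 + 220 \sqrt{26}$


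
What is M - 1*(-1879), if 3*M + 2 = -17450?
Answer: -11815/3 ≈ -3938.3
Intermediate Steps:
M = -17452/3 (M = -2/3 + (1/3)*(-17450) = -2/3 - 17450/3 = -17452/3 ≈ -5817.3)
M - 1*(-1879) = -17452/3 - 1*(-1879) = -17452/3 + 1879 = -11815/3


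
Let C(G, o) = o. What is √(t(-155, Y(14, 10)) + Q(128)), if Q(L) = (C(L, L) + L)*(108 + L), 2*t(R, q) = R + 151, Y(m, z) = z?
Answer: √60414 ≈ 245.79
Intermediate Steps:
t(R, q) = 151/2 + R/2 (t(R, q) = (R + 151)/2 = (151 + R)/2 = 151/2 + R/2)
Q(L) = 2*L*(108 + L) (Q(L) = (L + L)*(108 + L) = (2*L)*(108 + L) = 2*L*(108 + L))
√(t(-155, Y(14, 10)) + Q(128)) = √((151/2 + (½)*(-155)) + 2*128*(108 + 128)) = √((151/2 - 155/2) + 2*128*236) = √(-2 + 60416) = √60414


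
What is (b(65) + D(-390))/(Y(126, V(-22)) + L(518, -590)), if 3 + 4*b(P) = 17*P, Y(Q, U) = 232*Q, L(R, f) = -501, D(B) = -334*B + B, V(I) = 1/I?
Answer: 260291/57462 ≈ 4.5298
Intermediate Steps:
D(B) = -333*B
b(P) = -¾ + 17*P/4 (b(P) = -¾ + (17*P)/4 = -¾ + 17*P/4)
(b(65) + D(-390))/(Y(126, V(-22)) + L(518, -590)) = ((-¾ + (17/4)*65) - 333*(-390))/(232*126 - 501) = ((-¾ + 1105/4) + 129870)/(29232 - 501) = (551/2 + 129870)/28731 = (260291/2)*(1/28731) = 260291/57462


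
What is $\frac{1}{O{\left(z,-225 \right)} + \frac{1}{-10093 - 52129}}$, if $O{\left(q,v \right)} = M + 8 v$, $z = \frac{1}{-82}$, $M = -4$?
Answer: $- \frac{62222}{112248489} \approx -0.00055432$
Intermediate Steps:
$z = - \frac{1}{82} \approx -0.012195$
$O{\left(q,v \right)} = -4 + 8 v$
$\frac{1}{O{\left(z,-225 \right)} + \frac{1}{-10093 - 52129}} = \frac{1}{\left(-4 + 8 \left(-225\right)\right) + \frac{1}{-10093 - 52129}} = \frac{1}{\left(-4 - 1800\right) + \frac{1}{-62222}} = \frac{1}{-1804 - \frac{1}{62222}} = \frac{1}{- \frac{112248489}{62222}} = - \frac{62222}{112248489}$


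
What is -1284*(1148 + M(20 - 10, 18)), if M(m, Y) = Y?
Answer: -1497144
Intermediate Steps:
-1284*(1148 + M(20 - 10, 18)) = -1284*(1148 + 18) = -1284*1166 = -1497144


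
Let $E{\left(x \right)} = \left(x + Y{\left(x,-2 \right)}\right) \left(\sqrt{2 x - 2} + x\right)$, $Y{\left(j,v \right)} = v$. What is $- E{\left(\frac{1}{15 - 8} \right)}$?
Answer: $\frac{13}{49} + \frac{26 i \sqrt{21}}{49} \approx 0.26531 + 2.4316 i$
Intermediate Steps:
$E{\left(x \right)} = \left(-2 + x\right) \left(x + \sqrt{-2 + 2 x}\right)$ ($E{\left(x \right)} = \left(x - 2\right) \left(\sqrt{2 x - 2} + x\right) = \left(-2 + x\right) \left(\sqrt{-2 + 2 x} + x\right) = \left(-2 + x\right) \left(x + \sqrt{-2 + 2 x}\right)$)
$- E{\left(\frac{1}{15 - 8} \right)} = - (\left(\frac{1}{15 - 8}\right)^{2} - \frac{2}{15 - 8} - 2 \sqrt{-2 + \frac{2}{15 - 8}} + \frac{\sqrt{-2 + \frac{2}{15 - 8}}}{15 - 8}) = - (\left(\frac{1}{7}\right)^{2} - \frac{2}{7} - 2 \sqrt{-2 + \frac{2}{7}} + \frac{\sqrt{-2 + \frac{2}{7}}}{7}) = - (\left(\frac{1}{7}\right)^{2} - \frac{2}{7} - 2 \sqrt{-2 + 2 \cdot \frac{1}{7}} + \frac{\sqrt{-2 + 2 \cdot \frac{1}{7}}}{7}) = - (\frac{1}{49} - \frac{2}{7} - 2 \sqrt{-2 + \frac{2}{7}} + \frac{\sqrt{-2 + \frac{2}{7}}}{7}) = - (\frac{1}{49} - \frac{2}{7} - 2 \sqrt{- \frac{12}{7}} + \frac{\sqrt{- \frac{12}{7}}}{7}) = - (\frac{1}{49} - \frac{2}{7} - 2 \frac{2 i \sqrt{21}}{7} + \frac{\frac{2}{7} i \sqrt{21}}{7}) = - (\frac{1}{49} - \frac{2}{7} - \frac{4 i \sqrt{21}}{7} + \frac{2 i \sqrt{21}}{49}) = - (- \frac{13}{49} - \frac{26 i \sqrt{21}}{49}) = \frac{13}{49} + \frac{26 i \sqrt{21}}{49}$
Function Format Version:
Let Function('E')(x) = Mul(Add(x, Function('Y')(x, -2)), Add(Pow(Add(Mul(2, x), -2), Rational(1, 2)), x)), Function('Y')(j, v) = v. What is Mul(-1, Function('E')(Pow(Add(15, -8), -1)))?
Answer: Add(Rational(13, 49), Mul(Rational(26, 49), I, Pow(21, Rational(1, 2)))) ≈ Add(0.26531, Mul(2.4316, I))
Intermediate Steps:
Function('E')(x) = Mul(Add(-2, x), Add(x, Pow(Add(-2, Mul(2, x)), Rational(1, 2)))) (Function('E')(x) = Mul(Add(x, -2), Add(Pow(Add(Mul(2, x), -2), Rational(1, 2)), x)) = Mul(Add(-2, x), Add(Pow(Add(-2, Mul(2, x)), Rational(1, 2)), x)) = Mul(Add(-2, x), Add(x, Pow(Add(-2, Mul(2, x)), Rational(1, 2)))))
Mul(-1, Function('E')(Pow(Add(15, -8), -1))) = Mul(-1, Add(Pow(Pow(Add(15, -8), -1), 2), Mul(-2, Pow(Add(15, -8), -1)), Mul(-2, Pow(Add(-2, Mul(2, Pow(Add(15, -8), -1))), Rational(1, 2))), Mul(Pow(Add(15, -8), -1), Pow(Add(-2, Mul(2, Pow(Add(15, -8), -1))), Rational(1, 2))))) = Mul(-1, Add(Pow(Pow(7, -1), 2), Mul(-2, Pow(7, -1)), Mul(-2, Pow(Add(-2, Mul(2, Pow(7, -1))), Rational(1, 2))), Mul(Pow(7, -1), Pow(Add(-2, Mul(2, Pow(7, -1))), Rational(1, 2))))) = Mul(-1, Add(Pow(Rational(1, 7), 2), Mul(-2, Rational(1, 7)), Mul(-2, Pow(Add(-2, Mul(2, Rational(1, 7))), Rational(1, 2))), Mul(Rational(1, 7), Pow(Add(-2, Mul(2, Rational(1, 7))), Rational(1, 2))))) = Mul(-1, Add(Rational(1, 49), Rational(-2, 7), Mul(-2, Pow(Add(-2, Rational(2, 7)), Rational(1, 2))), Mul(Rational(1, 7), Pow(Add(-2, Rational(2, 7)), Rational(1, 2))))) = Mul(-1, Add(Rational(1, 49), Rational(-2, 7), Mul(-2, Pow(Rational(-12, 7), Rational(1, 2))), Mul(Rational(1, 7), Pow(Rational(-12, 7), Rational(1, 2))))) = Mul(-1, Add(Rational(1, 49), Rational(-2, 7), Mul(-2, Mul(Rational(2, 7), I, Pow(21, Rational(1, 2)))), Mul(Rational(1, 7), Mul(Rational(2, 7), I, Pow(21, Rational(1, 2)))))) = Mul(-1, Add(Rational(1, 49), Rational(-2, 7), Mul(Rational(-4, 7), I, Pow(21, Rational(1, 2))), Mul(Rational(2, 49), I, Pow(21, Rational(1, 2))))) = Mul(-1, Add(Rational(-13, 49), Mul(Rational(-26, 49), I, Pow(21, Rational(1, 2))))) = Add(Rational(13, 49), Mul(Rational(26, 49), I, Pow(21, Rational(1, 2))))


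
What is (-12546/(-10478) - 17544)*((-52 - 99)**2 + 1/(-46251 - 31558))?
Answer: -9591403961567232/23978903 ≈ -3.9999e+8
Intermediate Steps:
(-12546/(-10478) - 17544)*((-52 - 99)**2 + 1/(-46251 - 31558)) = (-12546*(-1/10478) - 17544)*((-151)**2 + 1/(-77809)) = (6273/5239 - 17544)*(22801 - 1/77809) = -91906743/5239*1774123008/77809 = -9591403961567232/23978903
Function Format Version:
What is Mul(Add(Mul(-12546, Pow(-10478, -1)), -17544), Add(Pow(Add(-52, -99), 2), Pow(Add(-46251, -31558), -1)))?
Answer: Rational(-9591403961567232, 23978903) ≈ -3.9999e+8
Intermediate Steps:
Mul(Add(Mul(-12546, Pow(-10478, -1)), -17544), Add(Pow(Add(-52, -99), 2), Pow(Add(-46251, -31558), -1))) = Mul(Add(Mul(-12546, Rational(-1, 10478)), -17544), Add(Pow(-151, 2), Pow(-77809, -1))) = Mul(Add(Rational(6273, 5239), -17544), Add(22801, Rational(-1, 77809))) = Mul(Rational(-91906743, 5239), Rational(1774123008, 77809)) = Rational(-9591403961567232, 23978903)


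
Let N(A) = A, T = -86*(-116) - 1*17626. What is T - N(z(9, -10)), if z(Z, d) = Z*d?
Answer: -7560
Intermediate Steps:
T = -7650 (T = 9976 - 17626 = -7650)
T - N(z(9, -10)) = -7650 - 9*(-10) = -7650 - 1*(-90) = -7650 + 90 = -7560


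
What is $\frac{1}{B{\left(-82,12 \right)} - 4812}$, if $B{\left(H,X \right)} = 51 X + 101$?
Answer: $- \frac{1}{4099} \approx -0.00024396$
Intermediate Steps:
$B{\left(H,X \right)} = 101 + 51 X$
$\frac{1}{B{\left(-82,12 \right)} - 4812} = \frac{1}{\left(101 + 51 \cdot 12\right) - 4812} = \frac{1}{\left(101 + 612\right) - 4812} = \frac{1}{713 - 4812} = \frac{1}{-4099} = - \frac{1}{4099}$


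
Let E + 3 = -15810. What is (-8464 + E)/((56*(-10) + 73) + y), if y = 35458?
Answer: -24277/34971 ≈ -0.69420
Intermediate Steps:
E = -15813 (E = -3 - 15810 = -15813)
(-8464 + E)/((56*(-10) + 73) + y) = (-8464 - 15813)/((56*(-10) + 73) + 35458) = -24277/((-560 + 73) + 35458) = -24277/(-487 + 35458) = -24277/34971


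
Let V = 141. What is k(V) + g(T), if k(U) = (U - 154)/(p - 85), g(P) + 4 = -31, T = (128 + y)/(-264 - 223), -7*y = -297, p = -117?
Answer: -7057/202 ≈ -34.936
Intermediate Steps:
y = 297/7 (y = -⅐*(-297) = 297/7 ≈ 42.429)
T = -1193/3409 (T = (128 + 297/7)/(-264 - 223) = (1193/7)/(-487) = (1193/7)*(-1/487) = -1193/3409 ≈ -0.34996)
g(P) = -35 (g(P) = -4 - 31 = -35)
k(U) = 77/101 - U/202 (k(U) = (U - 154)/(-117 - 85) = (-154 + U)/(-202) = (-154 + U)*(-1/202) = 77/101 - U/202)
k(V) + g(T) = (77/101 - 1/202*141) - 35 = (77/101 - 141/202) - 35 = 13/202 - 35 = -7057/202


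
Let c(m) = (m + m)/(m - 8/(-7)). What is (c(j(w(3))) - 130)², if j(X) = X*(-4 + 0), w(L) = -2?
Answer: 263169/16 ≈ 16448.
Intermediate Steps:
j(X) = -4*X (j(X) = X*(-4) = -4*X)
c(m) = 2*m/(8/7 + m) (c(m) = (2*m)/(m - 8*(-⅐)) = (2*m)/(m + 8/7) = (2*m)/(8/7 + m) = 2*m/(8/7 + m))
(c(j(w(3))) - 130)² = (14*(-4*(-2))/(8 + 7*(-4*(-2))) - 130)² = (14*8/(8 + 7*8) - 130)² = (14*8/(8 + 56) - 130)² = (14*8/64 - 130)² = (14*8*(1/64) - 130)² = (7/4 - 130)² = (-513/4)² = 263169/16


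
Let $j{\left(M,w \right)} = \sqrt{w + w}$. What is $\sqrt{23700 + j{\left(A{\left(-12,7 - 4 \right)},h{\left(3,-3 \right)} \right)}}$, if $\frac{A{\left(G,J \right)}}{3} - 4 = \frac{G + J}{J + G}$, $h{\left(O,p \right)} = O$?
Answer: $\sqrt{23700 + \sqrt{6}} \approx 153.96$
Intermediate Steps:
$A{\left(G,J \right)} = 15$ ($A{\left(G,J \right)} = 12 + 3 \frac{G + J}{J + G} = 12 + 3 \frac{G + J}{G + J} = 12 + 3 \cdot 1 = 12 + 3 = 15$)
$j{\left(M,w \right)} = \sqrt{2} \sqrt{w}$ ($j{\left(M,w \right)} = \sqrt{2 w} = \sqrt{2} \sqrt{w}$)
$\sqrt{23700 + j{\left(A{\left(-12,7 - 4 \right)},h{\left(3,-3 \right)} \right)}} = \sqrt{23700 + \sqrt{2} \sqrt{3}} = \sqrt{23700 + \sqrt{6}}$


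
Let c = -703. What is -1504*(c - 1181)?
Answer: 2833536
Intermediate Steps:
-1504*(c - 1181) = -1504*(-703 - 1181) = -1504*(-1884) = 2833536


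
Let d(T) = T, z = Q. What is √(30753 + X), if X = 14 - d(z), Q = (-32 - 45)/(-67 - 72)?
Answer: 2*√148609626/139 ≈ 175.40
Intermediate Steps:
Q = 77/139 (Q = -77/(-139) = -77*(-1/139) = 77/139 ≈ 0.55396)
z = 77/139 ≈ 0.55396
X = 1869/139 (X = 14 - 1*77/139 = 14 - 77/139 = 1869/139 ≈ 13.446)
√(30753 + X) = √(30753 + 1869/139) = √(4276536/139) = 2*√148609626/139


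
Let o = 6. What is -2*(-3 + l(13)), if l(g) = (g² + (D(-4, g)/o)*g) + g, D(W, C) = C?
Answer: -1243/3 ≈ -414.33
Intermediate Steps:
l(g) = g + 7*g²/6 (l(g) = (g² + (g/6)*g) + g = (g² + g²/6) + g = 7*g²/6 + g = g + 7*g²/6)
-2*(-3 + l(13)) = -2*(-3 + (⅙)*13*(6 + 7*13)) = -2*(-3 + (⅙)*13*(6 + 91)) = -2*(-3 + (⅙)*13*97) = -2*(-3 + 1261/6) = -2*1243/6 = -1243/3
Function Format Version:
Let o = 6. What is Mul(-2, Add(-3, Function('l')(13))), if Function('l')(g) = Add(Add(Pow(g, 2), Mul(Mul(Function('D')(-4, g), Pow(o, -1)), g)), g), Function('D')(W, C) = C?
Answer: Rational(-1243, 3) ≈ -414.33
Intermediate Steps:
Function('l')(g) = Add(g, Mul(Rational(7, 6), Pow(g, 2))) (Function('l')(g) = Add(Add(Pow(g, 2), Mul(Mul(g, Pow(6, -1)), g)), g) = Add(Add(Pow(g, 2), Mul(Mul(g, Rational(1, 6)), g)), g) = Add(Add(Pow(g, 2), Mul(Mul(Rational(1, 6), g), g)), g) = Add(Add(Pow(g, 2), Mul(Rational(1, 6), Pow(g, 2))), g) = Add(Mul(Rational(7, 6), Pow(g, 2)), g) = Add(g, Mul(Rational(7, 6), Pow(g, 2))))
Mul(-2, Add(-3, Function('l')(13))) = Mul(-2, Add(-3, Mul(Rational(1, 6), 13, Add(6, Mul(7, 13))))) = Mul(-2, Add(-3, Mul(Rational(1, 6), 13, Add(6, 91)))) = Mul(-2, Add(-3, Mul(Rational(1, 6), 13, 97))) = Mul(-2, Add(-3, Rational(1261, 6))) = Mul(-2, Rational(1243, 6)) = Rational(-1243, 3)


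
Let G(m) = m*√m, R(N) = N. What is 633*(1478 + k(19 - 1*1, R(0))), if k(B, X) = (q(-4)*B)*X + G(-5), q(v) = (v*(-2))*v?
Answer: 935574 - 3165*I*√5 ≈ 9.3557e+5 - 7077.2*I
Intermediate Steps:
G(m) = m^(3/2)
q(v) = -2*v² (q(v) = (-2*v)*v = -2*v²)
k(B, X) = -32*B*X - 5*I*√5 (k(B, X) = ((-2*(-4)²)*B)*X + (-5)^(3/2) = ((-2*16)*B)*X - 5*I*√5 = (-32*B)*X - 5*I*√5 = -32*B*X - 5*I*√5)
633*(1478 + k(19 - 1*1, R(0))) = 633*(1478 + (-32*(19 - 1*1)*0 - 5*I*√5)) = 633*(1478 + (-32*(19 - 1)*0 - 5*I*√5)) = 633*(1478 + (-32*18*0 - 5*I*√5)) = 633*(1478 + (0 - 5*I*√5)) = 633*(1478 - 5*I*√5) = 935574 - 3165*I*√5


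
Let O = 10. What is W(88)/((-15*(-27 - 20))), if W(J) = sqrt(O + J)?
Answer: 7*sqrt(2)/705 ≈ 0.014042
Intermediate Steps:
W(J) = sqrt(10 + J)
W(88)/((-15*(-27 - 20))) = sqrt(10 + 88)/((-15*(-27 - 20))) = sqrt(98)/((-15*(-47))) = (7*sqrt(2))/705 = (7*sqrt(2))*(1/705) = 7*sqrt(2)/705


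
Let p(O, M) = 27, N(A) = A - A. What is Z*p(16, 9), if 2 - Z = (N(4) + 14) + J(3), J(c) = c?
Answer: -405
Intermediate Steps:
N(A) = 0
Z = -15 (Z = 2 - ((0 + 14) + 3) = 2 - (14 + 3) = 2 - 1*17 = 2 - 17 = -15)
Z*p(16, 9) = -15*27 = -405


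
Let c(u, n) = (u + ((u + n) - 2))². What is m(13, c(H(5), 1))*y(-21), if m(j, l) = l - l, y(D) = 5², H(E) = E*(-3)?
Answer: 0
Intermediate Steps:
H(E) = -3*E
y(D) = 25
c(u, n) = (-2 + n + 2*u)² (c(u, n) = (u + ((n + u) - 2))² = (u + (-2 + n + u))² = (-2 + n + 2*u)²)
m(j, l) = 0
m(13, c(H(5), 1))*y(-21) = 0*25 = 0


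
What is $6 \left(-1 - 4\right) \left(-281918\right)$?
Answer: $8457540$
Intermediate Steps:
$6 \left(-1 - 4\right) \left(-281918\right) = 6 \left(-5\right) \left(-281918\right) = \left(-30\right) \left(-281918\right) = 8457540$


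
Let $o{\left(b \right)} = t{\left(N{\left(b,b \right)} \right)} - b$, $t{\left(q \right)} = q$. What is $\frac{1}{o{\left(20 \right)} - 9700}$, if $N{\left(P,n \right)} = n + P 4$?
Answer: $- \frac{1}{9620} \approx -0.00010395$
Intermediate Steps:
$N{\left(P,n \right)} = n + 4 P$
$o{\left(b \right)} = 4 b$ ($o{\left(b \right)} = \left(b + 4 b\right) - b = 5 b - b = 4 b$)
$\frac{1}{o{\left(20 \right)} - 9700} = \frac{1}{4 \cdot 20 - 9700} = \frac{1}{80 - 9700} = \frac{1}{-9620} = - \frac{1}{9620}$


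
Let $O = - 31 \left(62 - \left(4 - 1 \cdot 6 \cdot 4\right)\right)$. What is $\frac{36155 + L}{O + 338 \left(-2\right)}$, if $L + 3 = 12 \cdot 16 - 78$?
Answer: $- \frac{18133}{1609} \approx -11.27$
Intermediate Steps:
$L = 111$ ($L = -3 + \left(12 \cdot 16 - 78\right) = -3 + \left(192 - 78\right) = -3 + 114 = 111$)
$O = -2542$ ($O = - 31 \left(62 + \left(6 \cdot 4 - 4\right)\right) = - 31 \left(62 + \left(24 - 4\right)\right) = - 31 \left(62 + 20\right) = \left(-31\right) 82 = -2542$)
$\frac{36155 + L}{O + 338 \left(-2\right)} = \frac{36155 + 111}{-2542 + 338 \left(-2\right)} = \frac{36266}{-2542 - 676} = \frac{36266}{-3218} = 36266 \left(- \frac{1}{3218}\right) = - \frac{18133}{1609}$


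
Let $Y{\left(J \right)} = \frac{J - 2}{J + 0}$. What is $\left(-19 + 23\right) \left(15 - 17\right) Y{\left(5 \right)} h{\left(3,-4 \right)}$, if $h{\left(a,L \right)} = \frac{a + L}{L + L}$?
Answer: $- \frac{3}{5} \approx -0.6$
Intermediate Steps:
$h{\left(a,L \right)} = \frac{L + a}{2 L}$
$Y{\left(J \right)} = \frac{-2 + J}{J}$
$\left(-19 + 23\right) \left(15 - 17\right) Y{\left(5 \right)} h{\left(3,-4 \right)} = \left(-19 + 23\right) \left(15 - 17\right) \frac{-2 + 5}{5} \frac{-4 + 3}{2 \left(-4\right)} = 4 \left(-2\right) \frac{1}{5} \cdot 3 \cdot \frac{1}{2} \left(- \frac{1}{4}\right) \left(-1\right) = \left(-8\right) \frac{3}{5} \cdot \frac{1}{8} = \left(- \frac{24}{5}\right) \frac{1}{8} = - \frac{3}{5}$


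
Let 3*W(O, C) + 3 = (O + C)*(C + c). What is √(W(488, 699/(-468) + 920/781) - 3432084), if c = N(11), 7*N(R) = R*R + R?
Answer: I*√22447413868670619045/2558556 ≈ 1851.8*I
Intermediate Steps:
N(R) = R/7 + R²/7 (N(R) = (R*R + R)/7 = (R² + R)/7 = (R + R²)/7 = R/7 + R²/7)
c = 132/7 (c = (⅐)*11*(1 + 11) = (⅐)*11*12 = 132/7 ≈ 18.857)
W(O, C) = -1 + (132/7 + C)*(C + O)/3 (W(O, C) = -1 + ((O + C)*(C + 132/7))/3 = -1 + ((C + O)*(132/7 + C))/3 = -1 + ((132/7 + C)*(C + O))/3 = -1 + (132/7 + C)*(C + O)/3)
√(W(488, 699/(-468) + 920/781) - 3432084) = √((-1 + (699/(-468) + 920/781)²/3 + 44*(699/(-468) + 920/781)/7 + (44/7)*488 + (⅓)*(699/(-468) + 920/781)*488) - 3432084) = √((-1 + (699*(-1/468) + 920*(1/781))²/3 + 44*(699*(-1/468) + 920*(1/781))/7 + 21472/7 + (⅓)*(699*(-1/468) + 920*(1/781))*488) - 3432084) = √((-1 + (-233/156 + 920/781)²/3 + 44*(-233/156 + 920/781)/7 + 21472/7 + (⅓)*(-233/156 + 920/781)*488) - 3432084) = √((-1 + (-38453/121836)²/3 + (44/7)*(-38453/121836) + 21472/7 + (⅓)*(-38453/121836)*488) - 3432084) = √((-1 + (⅓)*(1478633209/14844010896) - 38453/19383 + 21472/7 - 4691266/91377) - 3432084) = √((-1 + 1478633209/44532032688 - 38453/19383 + 21472/7 - 4691266/91377) - 3432084) = √(939268195036399/311724228816 - 3432084) = √(-1068924469936696145/311724228816) = I*√22447413868670619045/2558556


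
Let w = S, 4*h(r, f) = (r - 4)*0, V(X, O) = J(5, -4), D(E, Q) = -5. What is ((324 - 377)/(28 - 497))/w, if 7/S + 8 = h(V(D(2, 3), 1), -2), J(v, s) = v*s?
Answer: -424/3283 ≈ -0.12915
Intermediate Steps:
J(v, s) = s*v
V(X, O) = -20 (V(X, O) = -4*5 = -20)
h(r, f) = 0 (h(r, f) = ((r - 4)*0)/4 = ((-4 + r)*0)/4 = (¼)*0 = 0)
S = -7/8 (S = 7/(-8 + 0) = 7/(-8) = 7*(-⅛) = -7/8 ≈ -0.87500)
w = -7/8 ≈ -0.87500
((324 - 377)/(28 - 497))/w = ((324 - 377)/(28 - 497))/(-7/8) = -53/(-469)*(-8/7) = -53*(-1/469)*(-8/7) = (53/469)*(-8/7) = -424/3283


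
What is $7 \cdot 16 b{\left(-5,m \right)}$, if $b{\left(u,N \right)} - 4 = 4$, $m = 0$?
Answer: $896$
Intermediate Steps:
$b{\left(u,N \right)} = 8$ ($b{\left(u,N \right)} = 4 + 4 = 8$)
$7 \cdot 16 b{\left(-5,m \right)} = 7 \cdot 16 \cdot 8 = 112 \cdot 8 = 896$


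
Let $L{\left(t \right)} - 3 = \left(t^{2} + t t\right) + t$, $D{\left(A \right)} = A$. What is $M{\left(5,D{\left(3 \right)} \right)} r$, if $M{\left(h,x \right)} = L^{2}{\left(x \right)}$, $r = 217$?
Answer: $124992$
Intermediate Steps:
$L{\left(t \right)} = 3 + t + 2 t^{2}$ ($L{\left(t \right)} = 3 + \left(\left(t^{2} + t t\right) + t\right) = 3 + \left(\left(t^{2} + t^{2}\right) + t\right) = 3 + \left(2 t^{2} + t\right) = 3 + \left(t + 2 t^{2}\right) = 3 + t + 2 t^{2}$)
$M{\left(h,x \right)} = \left(3 + x + 2 x^{2}\right)^{2}$
$M{\left(5,D{\left(3 \right)} \right)} r = \left(3 + 3 + 2 \cdot 3^{2}\right)^{2} \cdot 217 = \left(3 + 3 + 2 \cdot 9\right)^{2} \cdot 217 = \left(3 + 3 + 18\right)^{2} \cdot 217 = 24^{2} \cdot 217 = 576 \cdot 217 = 124992$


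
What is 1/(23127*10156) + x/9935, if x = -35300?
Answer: -1658237350733/466702212444 ≈ -3.5531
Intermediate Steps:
1/(23127*10156) + x/9935 = 1/(23127*10156) - 35300/9935 = (1/23127)*(1/10156) - 35300*1/9935 = 1/234877812 - 7060/1987 = -1658237350733/466702212444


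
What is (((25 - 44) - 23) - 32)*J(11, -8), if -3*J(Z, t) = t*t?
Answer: 4736/3 ≈ 1578.7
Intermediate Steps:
J(Z, t) = -t²/3 (J(Z, t) = -t*t/3 = -t²/3)
(((25 - 44) - 23) - 32)*J(11, -8) = (((25 - 44) - 23) - 32)*(-⅓*(-8)²) = ((-19 - 23) - 32)*(-⅓*64) = (-42 - 32)*(-64/3) = -74*(-64/3) = 4736/3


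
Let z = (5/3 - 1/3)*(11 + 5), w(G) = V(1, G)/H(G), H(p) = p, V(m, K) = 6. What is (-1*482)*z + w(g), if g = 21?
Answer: -215930/21 ≈ -10282.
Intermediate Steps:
w(G) = 6/G
z = 64/3 (z = (5*(⅓) - 1*⅓)*16 = (5/3 - ⅓)*16 = (4/3)*16 = 64/3 ≈ 21.333)
(-1*482)*z + w(g) = -1*482*(64/3) + 6/21 = -482*64/3 + 6*(1/21) = -30848/3 + 2/7 = -215930/21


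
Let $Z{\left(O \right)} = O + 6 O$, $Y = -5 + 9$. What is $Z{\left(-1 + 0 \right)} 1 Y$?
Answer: $-28$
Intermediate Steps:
$Y = 4$
$Z{\left(O \right)} = 7 O$
$Z{\left(-1 + 0 \right)} 1 Y = 7 \left(-1 + 0\right) 1 \cdot 4 = 7 \left(-1\right) 1 \cdot 4 = \left(-7\right) 1 \cdot 4 = \left(-7\right) 4 = -28$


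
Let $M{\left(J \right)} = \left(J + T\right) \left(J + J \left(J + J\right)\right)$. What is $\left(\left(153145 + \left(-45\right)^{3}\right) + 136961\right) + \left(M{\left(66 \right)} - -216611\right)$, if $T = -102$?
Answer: $99584$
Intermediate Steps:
$M{\left(J \right)} = \left(-102 + J\right) \left(J + 2 J^{2}\right)$ ($M{\left(J \right)} = \left(J - 102\right) \left(J + J \left(J + J\right)\right) = \left(-102 + J\right) \left(J + J 2 J\right) = \left(-102 + J\right) \left(J + 2 J^{2}\right)$)
$\left(\left(153145 + \left(-45\right)^{3}\right) + 136961\right) + \left(M{\left(66 \right)} - -216611\right) = \left(\left(153145 + \left(-45\right)^{3}\right) + 136961\right) + \left(66 \left(-102 - 13398 + 2 \cdot 66^{2}\right) - -216611\right) = \left(\left(153145 - 91125\right) + 136961\right) + \left(66 \left(-102 - 13398 + 2 \cdot 4356\right) + 216611\right) = \left(62020 + 136961\right) + \left(66 \left(-102 - 13398 + 8712\right) + 216611\right) = 198981 + \left(66 \left(-4788\right) + 216611\right) = 198981 + \left(-316008 + 216611\right) = 198981 - 99397 = 99584$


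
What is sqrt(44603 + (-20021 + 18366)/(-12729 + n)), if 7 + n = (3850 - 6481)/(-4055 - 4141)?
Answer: sqrt(86395458965637567)/1391755 ≈ 211.19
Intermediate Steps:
n = -18247/2732 (n = -7 + (3850 - 6481)/(-4055 - 4141) = -7 - 2631/(-8196) = -7 - 2631*(-1/8196) = -7 + 877/2732 = -18247/2732 ≈ -6.6790)
sqrt(44603 + (-20021 + 18366)/(-12729 + n)) = sqrt(44603 + (-20021 + 18366)/(-12729 - 18247/2732)) = sqrt(44603 - 1655/(-34793875/2732)) = sqrt(44603 - 1655*(-2732/34793875)) = sqrt(44603 + 904292/6958775) = sqrt(310383145617/6958775) = sqrt(86395458965637567)/1391755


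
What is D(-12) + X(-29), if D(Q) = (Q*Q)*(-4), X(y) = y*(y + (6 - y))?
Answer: -750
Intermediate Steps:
X(y) = 6*y (X(y) = y*6 = 6*y)
D(Q) = -4*Q² (D(Q) = Q²*(-4) = -4*Q²)
D(-12) + X(-29) = -4*(-12)² + 6*(-29) = -4*144 - 174 = -576 - 174 = -750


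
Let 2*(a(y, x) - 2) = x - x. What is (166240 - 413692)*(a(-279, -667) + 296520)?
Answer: -73374961944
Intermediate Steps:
a(y, x) = 2 (a(y, x) = 2 + (x - x)/2 = 2 + (½)*0 = 2 + 0 = 2)
(166240 - 413692)*(a(-279, -667) + 296520) = (166240 - 413692)*(2 + 296520) = -247452*296522 = -73374961944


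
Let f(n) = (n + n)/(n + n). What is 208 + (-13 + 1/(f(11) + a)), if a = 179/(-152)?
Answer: 5113/27 ≈ 189.37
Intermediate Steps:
a = -179/152 (a = 179*(-1/152) = -179/152 ≈ -1.1776)
f(n) = 1 (f(n) = (2*n)/((2*n)) = (2*n)*(1/(2*n)) = 1)
208 + (-13 + 1/(f(11) + a)) = 208 + (-13 + 1/(1 - 179/152)) = 208 + (-13 + 1/(-27/152)) = 208 + (-13 - 152/27) = 208 - 503/27 = 5113/27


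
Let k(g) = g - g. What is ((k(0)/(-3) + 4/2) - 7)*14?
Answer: -70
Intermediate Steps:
k(g) = 0
((k(0)/(-3) + 4/2) - 7)*14 = ((0/(-3) + 4/2) - 7)*14 = ((0*(-⅓) + 4*(½)) - 7)*14 = ((0 + 2) - 7)*14 = (2 - 7)*14 = -5*14 = -70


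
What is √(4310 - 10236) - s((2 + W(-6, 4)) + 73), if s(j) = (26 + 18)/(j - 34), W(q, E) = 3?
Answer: -1 + I*√5926 ≈ -1.0 + 76.98*I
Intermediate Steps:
s(j) = 44/(-34 + j)
√(4310 - 10236) - s((2 + W(-6, 4)) + 73) = √(4310 - 10236) - 44/(-34 + ((2 + 3) + 73)) = √(-5926) - 44/(-34 + (5 + 73)) = I*√5926 - 44/(-34 + 78) = I*√5926 - 44/44 = I*√5926 - 1*1 = I*√5926 - 1 = -1 + I*√5926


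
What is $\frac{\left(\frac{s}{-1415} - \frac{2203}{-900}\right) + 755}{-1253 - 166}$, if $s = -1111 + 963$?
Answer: $- \frac{192948589}{361419300} \approx -0.53386$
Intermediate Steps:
$s = -148$
$\frac{\left(\frac{s}{-1415} - \frac{2203}{-900}\right) + 755}{-1253 - 166} = \frac{\left(- \frac{148}{-1415} - \frac{2203}{-900}\right) + 755}{-1253 - 166} = \frac{\left(\left(-148\right) \left(- \frac{1}{1415}\right) - - \frac{2203}{900}\right) + 755}{-1419} = \left(\left(\frac{148}{1415} + \frac{2203}{900}\right) + 755\right) \left(- \frac{1}{1419}\right) = \left(\frac{650089}{254700} + 755\right) \left(- \frac{1}{1419}\right) = \frac{192948589}{254700} \left(- \frac{1}{1419}\right) = - \frac{192948589}{361419300}$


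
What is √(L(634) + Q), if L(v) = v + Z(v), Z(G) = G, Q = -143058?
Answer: I*√141790 ≈ 376.55*I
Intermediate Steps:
L(v) = 2*v (L(v) = v + v = 2*v)
√(L(634) + Q) = √(2*634 - 143058) = √(1268 - 143058) = √(-141790) = I*√141790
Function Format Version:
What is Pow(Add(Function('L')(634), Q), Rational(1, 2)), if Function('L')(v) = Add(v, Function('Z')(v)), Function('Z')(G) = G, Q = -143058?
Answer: Mul(I, Pow(141790, Rational(1, 2))) ≈ Mul(376.55, I)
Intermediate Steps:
Function('L')(v) = Mul(2, v) (Function('L')(v) = Add(v, v) = Mul(2, v))
Pow(Add(Function('L')(634), Q), Rational(1, 2)) = Pow(Add(Mul(2, 634), -143058), Rational(1, 2)) = Pow(Add(1268, -143058), Rational(1, 2)) = Pow(-141790, Rational(1, 2)) = Mul(I, Pow(141790, Rational(1, 2)))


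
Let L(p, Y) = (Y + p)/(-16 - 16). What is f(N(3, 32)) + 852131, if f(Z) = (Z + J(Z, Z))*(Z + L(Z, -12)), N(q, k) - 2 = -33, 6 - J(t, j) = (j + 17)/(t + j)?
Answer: 423028035/496 ≈ 8.5288e+5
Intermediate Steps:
L(p, Y) = -Y/32 - p/32 (L(p, Y) = (Y + p)/(-32) = (Y + p)*(-1/32) = -Y/32 - p/32)
J(t, j) = 6 - (17 + j)/(j + t) (J(t, j) = 6 - (j + 17)/(t + j) = 6 - (17 + j)/(j + t))
N(q, k) = -31 (N(q, k) = 2 - 33 = -31)
f(Z) = (3/8 + 31*Z/32)*(Z + (-17 + 11*Z)/(2*Z)) (f(Z) = (Z + (-17 + 5*Z + 6*Z)/(Z + Z))*(Z + (-1/32*(-12) - Z/32)) = (Z + (-17 + 11*Z)/((2*Z)))*(Z + (3/8 - Z/32)) = (Z + (1/(2*Z))*(-17 + 11*Z))*(3/8 + 31*Z/32) = (Z + (-17 + 11*Z)/(2*Z))*(3/8 + 31*Z/32) = (3/8 + 31*Z/32)*(Z + (-17 + 11*Z)/(2*Z)))
f(N(3, 32)) + 852131 = (1/64)*(-204 - 395*(-31) + 62*(-31)**3 + 365*(-31)**2)/(-31) + 852131 = (1/64)*(-1/31)*(-204 + 12245 + 62*(-29791) + 365*961) + 852131 = (1/64)*(-1/31)*(-204 + 12245 - 1847042 + 350765) + 852131 = (1/64)*(-1/31)*(-1484236) + 852131 = 371059/496 + 852131 = 423028035/496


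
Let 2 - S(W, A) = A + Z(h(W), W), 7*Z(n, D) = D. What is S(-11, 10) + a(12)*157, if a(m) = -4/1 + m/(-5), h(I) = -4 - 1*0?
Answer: -35393/35 ≈ -1011.2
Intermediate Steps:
h(I) = -4 (h(I) = -4 + 0 = -4)
Z(n, D) = D/7
S(W, A) = 2 - A - W/7 (S(W, A) = 2 - (A + W/7) = 2 + (-A - W/7) = 2 - A - W/7)
a(m) = -4 - m/5 (a(m) = -4*1 + m*(-⅕) = -4 - m/5)
S(-11, 10) + a(12)*157 = (2 - 1*10 - ⅐*(-11)) + (-4 - ⅕*12)*157 = (2 - 10 + 11/7) + (-4 - 12/5)*157 = -45/7 - 32/5*157 = -45/7 - 5024/5 = -35393/35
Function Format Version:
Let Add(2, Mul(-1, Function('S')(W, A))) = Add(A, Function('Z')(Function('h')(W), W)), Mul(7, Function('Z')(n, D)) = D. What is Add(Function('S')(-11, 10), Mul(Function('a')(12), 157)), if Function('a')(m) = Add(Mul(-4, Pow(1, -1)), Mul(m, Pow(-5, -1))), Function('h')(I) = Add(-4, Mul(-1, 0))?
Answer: Rational(-35393, 35) ≈ -1011.2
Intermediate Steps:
Function('h')(I) = -4 (Function('h')(I) = Add(-4, 0) = -4)
Function('Z')(n, D) = Mul(Rational(1, 7), D)
Function('S')(W, A) = Add(2, Mul(-1, A), Mul(Rational(-1, 7), W)) (Function('S')(W, A) = Add(2, Mul(-1, Add(A, Mul(Rational(1, 7), W)))) = Add(2, Add(Mul(-1, A), Mul(Rational(-1, 7), W))) = Add(2, Mul(-1, A), Mul(Rational(-1, 7), W)))
Function('a')(m) = Add(-4, Mul(Rational(-1, 5), m)) (Function('a')(m) = Add(Mul(-4, 1), Mul(m, Rational(-1, 5))) = Add(-4, Mul(Rational(-1, 5), m)))
Add(Function('S')(-11, 10), Mul(Function('a')(12), 157)) = Add(Add(2, Mul(-1, 10), Mul(Rational(-1, 7), -11)), Mul(Add(-4, Mul(Rational(-1, 5), 12)), 157)) = Add(Add(2, -10, Rational(11, 7)), Mul(Add(-4, Rational(-12, 5)), 157)) = Add(Rational(-45, 7), Mul(Rational(-32, 5), 157)) = Add(Rational(-45, 7), Rational(-5024, 5)) = Rational(-35393, 35)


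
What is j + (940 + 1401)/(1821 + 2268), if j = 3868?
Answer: 15818593/4089 ≈ 3868.6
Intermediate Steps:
j + (940 + 1401)/(1821 + 2268) = 3868 + (940 + 1401)/(1821 + 2268) = 3868 + 2341/4089 = 15818593/4089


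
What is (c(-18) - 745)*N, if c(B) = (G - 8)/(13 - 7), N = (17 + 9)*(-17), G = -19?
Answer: 331279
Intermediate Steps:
N = -442 (N = 26*(-17) = -442)
c(B) = -9/2 (c(B) = (-19 - 8)/(13 - 7) = -27/6 = -27*⅙ = -9/2)
(c(-18) - 745)*N = (-9/2 - 745)*(-442) = -1499/2*(-442) = 331279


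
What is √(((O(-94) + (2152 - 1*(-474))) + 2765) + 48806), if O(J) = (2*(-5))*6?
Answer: √54137 ≈ 232.67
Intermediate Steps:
O(J) = -60 (O(J) = -10*6 = -60)
√(((O(-94) + (2152 - 1*(-474))) + 2765) + 48806) = √(((-60 + (2152 - 1*(-474))) + 2765) + 48806) = √(((-60 + (2152 + 474)) + 2765) + 48806) = √(((-60 + 2626) + 2765) + 48806) = √((2566 + 2765) + 48806) = √(5331 + 48806) = √54137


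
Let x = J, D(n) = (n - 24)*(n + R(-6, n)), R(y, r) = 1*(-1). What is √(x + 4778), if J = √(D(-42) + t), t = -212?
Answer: √(4778 + √2626) ≈ 69.493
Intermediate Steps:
R(y, r) = -1
D(n) = (-1 + n)*(-24 + n) (D(n) = (n - 24)*(n - 1) = (-24 + n)*(-1 + n) = (-1 + n)*(-24 + n))
J = √2626 (J = √((24 + (-42)² - 25*(-42)) - 212) = √((24 + 1764 + 1050) - 212) = √(2838 - 212) = √2626 ≈ 51.245)
x = √2626 ≈ 51.245
√(x + 4778) = √(√2626 + 4778) = √(4778 + √2626)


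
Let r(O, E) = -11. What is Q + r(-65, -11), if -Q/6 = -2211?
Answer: 13255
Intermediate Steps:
Q = 13266 (Q = -6*(-2211) = 13266)
Q + r(-65, -11) = 13266 - 11 = 13255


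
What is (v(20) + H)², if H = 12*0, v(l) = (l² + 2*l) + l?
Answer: 211600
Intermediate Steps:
v(l) = l² + 3*l
H = 0
(v(20) + H)² = (20*(3 + 20) + 0)² = (20*23 + 0)² = (460 + 0)² = 460² = 211600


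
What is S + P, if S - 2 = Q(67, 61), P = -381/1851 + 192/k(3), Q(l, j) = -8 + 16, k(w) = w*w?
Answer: 57617/1851 ≈ 31.128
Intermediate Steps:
k(w) = w**2
Q(l, j) = 8
P = 39107/1851 (P = -381/1851 + 192/(3**2) = -381*1/1851 + 192/9 = -127/617 + 192*(1/9) = -127/617 + 64/3 = 39107/1851 ≈ 21.128)
S = 10 (S = 2 + 8 = 10)
S + P = 10 + 39107/1851 = 57617/1851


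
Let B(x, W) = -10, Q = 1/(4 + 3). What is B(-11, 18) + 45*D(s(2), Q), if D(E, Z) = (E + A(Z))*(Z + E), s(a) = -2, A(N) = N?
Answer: 7115/49 ≈ 145.20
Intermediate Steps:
Q = ⅐ (Q = 1/7 = ⅐ ≈ 0.14286)
D(E, Z) = (E + Z)² (D(E, Z) = (E + Z)*(Z + E) = (E + Z)*(E + Z) = (E + Z)²)
B(-11, 18) + 45*D(s(2), Q) = -10 + 45*((-2)² + (⅐)² + 2*(-2)*(⅐)) = -10 + 45*(4 + 1/49 - 4/7) = -10 + 45*(169/49) = -10 + 7605/49 = 7115/49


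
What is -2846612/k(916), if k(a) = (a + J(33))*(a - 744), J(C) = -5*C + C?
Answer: -711653/33712 ≈ -21.110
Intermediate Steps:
J(C) = -4*C
k(a) = (-744 + a)*(-132 + a) (k(a) = (a - 4*33)*(a - 744) = (a - 132)*(-744 + a) = (-132 + a)*(-744 + a) = (-744 + a)*(-132 + a))
-2846612/k(916) = -2846612/(98208 + 916² - 876*916) = -2846612/(98208 + 839056 - 802416) = -2846612/134848 = -2846612*1/134848 = -711653/33712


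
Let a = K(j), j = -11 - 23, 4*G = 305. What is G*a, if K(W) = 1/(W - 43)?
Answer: -305/308 ≈ -0.99026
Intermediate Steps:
G = 305/4 (G = (¼)*305 = 305/4 ≈ 76.250)
j = -34
K(W) = 1/(-43 + W)
a = -1/77 (a = 1/(-43 - 34) = 1/(-77) = -1/77 ≈ -0.012987)
G*a = (305/4)*(-1/77) = -305/308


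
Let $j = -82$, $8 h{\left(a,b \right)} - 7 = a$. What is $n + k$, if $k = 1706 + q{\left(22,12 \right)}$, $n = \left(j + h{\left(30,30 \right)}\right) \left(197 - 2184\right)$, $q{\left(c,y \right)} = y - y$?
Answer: $\frac{1243601}{8} \approx 1.5545 \cdot 10^{5}$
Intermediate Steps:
$h{\left(a,b \right)} = \frac{7}{8} + \frac{a}{8}$
$q{\left(c,y \right)} = 0$
$n = \frac{1229953}{8}$ ($n = \left(-82 + \left(\frac{7}{8} + \frac{1}{8} \cdot 30\right)\right) \left(197 - 2184\right) = \left(-82 + \left(\frac{7}{8} + \frac{15}{4}\right)\right) \left(-1987\right) = \left(-82 + \frac{37}{8}\right) \left(-1987\right) = \left(- \frac{619}{8}\right) \left(-1987\right) = \frac{1229953}{8} \approx 1.5374 \cdot 10^{5}$)
$k = 1706$ ($k = 1706 + 0 = 1706$)
$n + k = \frac{1229953}{8} + 1706 = \frac{1243601}{8}$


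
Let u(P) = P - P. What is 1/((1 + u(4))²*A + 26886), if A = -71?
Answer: 1/26815 ≈ 3.7293e-5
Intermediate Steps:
u(P) = 0
1/((1 + u(4))²*A + 26886) = 1/((1 + 0)²*(-71) + 26886) = 1/(1²*(-71) + 26886) = 1/(1*(-71) + 26886) = 1/(-71 + 26886) = 1/26815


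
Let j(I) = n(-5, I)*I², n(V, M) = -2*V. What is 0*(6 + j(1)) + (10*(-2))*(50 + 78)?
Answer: -2560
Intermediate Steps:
j(I) = 10*I² (j(I) = (-2*(-5))*I² = 10*I²)
0*(6 + j(1)) + (10*(-2))*(50 + 78) = 0*(6 + 10*1²) + (10*(-2))*(50 + 78) = 0*(6 + 10*1) - 20*128 = 0*(6 + 10) - 2560 = 0*16 - 2560 = 0 - 2560 = -2560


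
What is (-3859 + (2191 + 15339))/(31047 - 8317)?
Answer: 13671/22730 ≈ 0.60145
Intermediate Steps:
(-3859 + (2191 + 15339))/(31047 - 8317) = (-3859 + 17530)/22730 = 13671*(1/22730) = 13671/22730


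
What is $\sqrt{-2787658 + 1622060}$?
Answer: $i \sqrt{1165598} \approx 1079.6 i$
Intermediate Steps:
$\sqrt{-2787658 + 1622060} = \sqrt{-1165598} = i \sqrt{1165598}$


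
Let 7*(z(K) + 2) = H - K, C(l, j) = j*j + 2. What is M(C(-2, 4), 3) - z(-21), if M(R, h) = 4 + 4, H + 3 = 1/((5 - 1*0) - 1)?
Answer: 207/28 ≈ 7.3929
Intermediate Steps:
H = -11/4 (H = -3 + 1/((5 - 1*0) - 1) = -3 + 1/((5 + 0) - 1) = -3 + 1/(5 - 1) = -3 + 1/4 = -3 + ¼ = -11/4 ≈ -2.7500)
C(l, j) = 2 + j² (C(l, j) = j² + 2 = 2 + j²)
z(K) = -67/28 - K/7 (z(K) = -2 + (-11/4 - K)/7 = -2 + (-11/28 - K/7) = -67/28 - K/7)
M(R, h) = 8
M(C(-2, 4), 3) - z(-21) = 8 - (-67/28 - ⅐*(-21)) = 8 - (-67/28 + 3) = 8 - 1*17/28 = 8 - 17/28 = 207/28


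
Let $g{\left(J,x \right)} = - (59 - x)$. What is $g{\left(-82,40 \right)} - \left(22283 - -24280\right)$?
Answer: $-46582$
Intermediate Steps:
$g{\left(J,x \right)} = -59 + x$
$g{\left(-82,40 \right)} - \left(22283 - -24280\right) = \left(-59 + 40\right) - \left(22283 - -24280\right) = -19 - \left(22283 + 24280\right) = -19 - 46563 = -46582$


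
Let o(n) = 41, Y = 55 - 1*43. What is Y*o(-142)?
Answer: 492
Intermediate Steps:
Y = 12 (Y = 55 - 43 = 12)
Y*o(-142) = 12*41 = 492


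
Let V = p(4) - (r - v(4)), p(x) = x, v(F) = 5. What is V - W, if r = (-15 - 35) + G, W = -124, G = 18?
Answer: 165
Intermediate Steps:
r = -32 (r = (-15 - 35) + 18 = -50 + 18 = -32)
V = 41 (V = 4 - (-32 - 1*5) = 4 - (-32 - 5) = 4 - 1*(-37) = 4 + 37 = 41)
V - W = 41 - 1*(-124) = 41 + 124 = 165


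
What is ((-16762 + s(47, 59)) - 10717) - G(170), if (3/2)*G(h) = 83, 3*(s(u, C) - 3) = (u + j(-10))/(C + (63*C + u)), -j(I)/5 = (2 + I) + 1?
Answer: -105252260/3823 ≈ -27531.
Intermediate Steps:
j(I) = -15 - 5*I (j(I) = -5*((2 + I) + 1) = -5*(3 + I) = -15 - 5*I)
s(u, C) = 3 + (35 + u)/(3*(u + 64*C)) (s(u, C) = 3 + ((u + (-15 - 5*(-10)))/(C + (63*C + u)))/3 = 3 + ((u + (-15 + 50))/(C + (u + 63*C)))/3 = 3 + ((u + 35)/(u + 64*C))/3 = 3 + ((35 + u)/(u + 64*C))/3 = 3 + (35 + u)/(3*(u + 64*C)))
G(h) = 166/3 (G(h) = (2/3)*83 = 166/3)
((-16762 + s(47, 59)) - 10717) - G(170) = ((-16762 + (35 + 10*47 + 576*59)/(3*(47 + 64*59))) - 10717) - 1*166/3 = ((-16762 + (35 + 470 + 33984)/(3*(47 + 3776))) - 10717) - 166/3 = ((-16762 + (1/3)*34489/3823) - 10717) - 166/3 = ((-16762 + (1/3)*(1/3823)*34489) - 10717) - 166/3 = ((-16762 + 34489/11469) - 10717) - 166/3 = (-192208889/11469 - 10717) - 166/3 = -315122162/11469 - 166/3 = -105252260/3823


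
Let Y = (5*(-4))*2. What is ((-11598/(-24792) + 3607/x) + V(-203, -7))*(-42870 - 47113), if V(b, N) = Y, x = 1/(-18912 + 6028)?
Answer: 17278976303421629/4132 ≈ 4.1817e+12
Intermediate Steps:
x = -1/12884 (x = 1/(-12884) = -1/12884 ≈ -7.7616e-5)
Y = -40 (Y = -20*2 = -40)
V(b, N) = -40
((-11598/(-24792) + 3607/x) + V(-203, -7))*(-42870 - 47113) = ((-11598/(-24792) + 3607/(-1/12884)) - 40)*(-42870 - 47113) = ((-11598*(-1/24792) + 3607*(-12884)) - 40)*(-89983) = ((1933/4132 - 46472588) - 40)*(-89983) = (-192024731683/4132 - 40)*(-89983) = -192024896963/4132*(-89983) = 17278976303421629/4132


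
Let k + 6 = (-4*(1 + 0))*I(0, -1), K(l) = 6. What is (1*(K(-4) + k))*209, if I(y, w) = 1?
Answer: -836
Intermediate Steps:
k = -10 (k = -6 - 4*(1 + 0)*1 = -6 - 4*1*1 = -6 - 4*1 = -6 - 4 = -10)
(1*(K(-4) + k))*209 = (1*(6 - 10))*209 = (1*(-4))*209 = -4*209 = -836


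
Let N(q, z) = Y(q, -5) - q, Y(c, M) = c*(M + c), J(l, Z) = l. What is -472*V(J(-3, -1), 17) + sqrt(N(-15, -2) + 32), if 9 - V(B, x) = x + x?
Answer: 11800 + sqrt(347) ≈ 11819.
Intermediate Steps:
V(B, x) = 9 - 2*x (V(B, x) = 9 - (x + x) = 9 - 2*x)
N(q, z) = -q + q*(-5 + q) (N(q, z) = q*(-5 + q) - q = -q + q*(-5 + q))
-472*V(J(-3, -1), 17) + sqrt(N(-15, -2) + 32) = -472*(9 - 2*17) + sqrt(-15*(-6 - 15) + 32) = -472*(9 - 34) + sqrt(-15*(-21) + 32) = -472*(-25) + sqrt(315 + 32) = 11800 + sqrt(347)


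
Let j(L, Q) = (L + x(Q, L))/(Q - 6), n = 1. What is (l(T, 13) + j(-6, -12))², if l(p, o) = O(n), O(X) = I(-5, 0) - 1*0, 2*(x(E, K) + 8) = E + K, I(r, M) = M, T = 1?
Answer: 529/324 ≈ 1.6327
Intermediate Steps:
x(E, K) = -8 + E/2 + K/2 (x(E, K) = -8 + (E + K)/2 = -8 + (E/2 + K/2) = -8 + E/2 + K/2)
j(L, Q) = (-8 + Q/2 + 3*L/2)/(-6 + Q) (j(L, Q) = (L + (-8 + Q/2 + L/2))/(Q - 6) = (L + (-8 + L/2 + Q/2))/(-6 + Q) = (-8 + Q/2 + 3*L/2)/(-6 + Q))
O(X) = 0 (O(X) = 0 - 1*0 = 0 + 0 = 0)
l(p, o) = 0
(l(T, 13) + j(-6, -12))² = (0 + (-16 - 12 + 3*(-6))/(2*(-6 - 12)))² = (0 + (½)*(-16 - 12 - 18)/(-18))² = (0 + (½)*(-1/18)*(-46))² = (0 + 23/18)² = (23/18)² = 529/324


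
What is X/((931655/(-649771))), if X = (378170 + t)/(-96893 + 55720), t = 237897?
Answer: 400302470657/38359031315 ≈ 10.436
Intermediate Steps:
X = -616067/41173 (X = (378170 + 237897)/(-96893 + 55720) = 616067/(-41173) = 616067*(-1/41173) = -616067/41173 ≈ -14.963)
X/((931655/(-649771))) = -616067/(41173*(931655/(-649771))) = -616067/(41173*(931655*(-1/649771))) = -616067/(41173*(-931655/649771)) = -616067/41173*(-649771/931655) = 400302470657/38359031315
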